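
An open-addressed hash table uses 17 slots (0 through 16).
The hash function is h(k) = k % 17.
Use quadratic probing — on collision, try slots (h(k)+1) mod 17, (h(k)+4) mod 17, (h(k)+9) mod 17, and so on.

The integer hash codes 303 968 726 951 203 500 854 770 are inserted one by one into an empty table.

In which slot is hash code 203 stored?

3

Insert 303: h=14, slot 14 empty → index 14.
Insert 968: h=16, slot 16 empty → index 16.
Insert 726: h=12, slot 12 empty → index 12.
Insert 951: h=16, slot 16 occupied → index 0.
Insert 203: h=16, slots 16,0 occupied → index 3.
Insert 500: h=7, slot 7 empty → index 7.
Insert 854: h=4, slot 4 empty → index 4.
Insert 770: h=5, slot 5 empty → index 5.
Table: [951, -, -, 203, 854, 770, -, 500, -, -, -, -, 726, -, 303, -, 968]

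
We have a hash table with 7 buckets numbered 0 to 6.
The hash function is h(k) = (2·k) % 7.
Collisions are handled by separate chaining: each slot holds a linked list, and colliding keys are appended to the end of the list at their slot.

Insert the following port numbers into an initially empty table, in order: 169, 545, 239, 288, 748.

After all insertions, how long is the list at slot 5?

Insert 169: h=2, bucket 2 empty → new chain.
Insert 545: h=5, bucket 5 empty → new chain.
Insert 239: h=2, bucket 2 nonempty → append to chain.
Insert 288: h=2, bucket 2 nonempty → append to chain.
Insert 748: h=5, bucket 5 nonempty → append to chain.
Final buckets:
0: _
1: _
2: 169 -> 239 -> 288
3: _
4: _
5: 545 -> 748
6: _

2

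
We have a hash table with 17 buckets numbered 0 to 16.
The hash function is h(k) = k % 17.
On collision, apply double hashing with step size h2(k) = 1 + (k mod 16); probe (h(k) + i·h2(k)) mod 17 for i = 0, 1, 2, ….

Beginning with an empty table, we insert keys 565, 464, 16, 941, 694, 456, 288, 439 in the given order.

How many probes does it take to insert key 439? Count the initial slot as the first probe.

565 hashes to 4; slot 4 is free => place at 4.
464 hashes to 5; slot 5 is free => place at 5.
16 hashes to 16; slot 16 is free => place at 16.
941 hashes to 6; slot 6 is free => place at 6.
694 hashes to 14; slot 14 is free => place at 14.
456 hashes to 14, h2=9; 14,6 taken => place at 15.
288 hashes to 16, h2=1; 16 taken => place at 0.
439 hashes to 14, h2=8; 14,5 taken => place at 13.
Table: [288, _, _, _, 565, 464, 941, _, _, _, _, _, _, 439, 694, 456, 16]

3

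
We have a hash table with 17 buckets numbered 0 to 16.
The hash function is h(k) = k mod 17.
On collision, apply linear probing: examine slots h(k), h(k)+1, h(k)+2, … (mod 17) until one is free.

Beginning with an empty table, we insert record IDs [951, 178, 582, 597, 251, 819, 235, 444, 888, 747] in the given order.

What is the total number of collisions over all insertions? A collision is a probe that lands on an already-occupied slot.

Insert 951: h=16, slot 16 empty → index 16.
Insert 178: h=8, slot 8 empty → index 8.
Insert 582: h=4, slot 4 empty → index 4.
Insert 597: h=2, slot 2 empty → index 2.
Insert 251: h=13, slot 13 empty → index 13.
Insert 819: h=3, slot 3 empty → index 3.
Insert 235: h=14, slot 14 empty → index 14.
Insert 444: h=2, slots 2,3,4 occupied → index 5.
Insert 888: h=4, slots 4,5 occupied → index 6.
Insert 747: h=16, slot 16 occupied → index 0.
Table: [747, ∅, 597, 819, 582, 444, 888, ∅, 178, ∅, ∅, ∅, ∅, 251, 235, ∅, 951]

6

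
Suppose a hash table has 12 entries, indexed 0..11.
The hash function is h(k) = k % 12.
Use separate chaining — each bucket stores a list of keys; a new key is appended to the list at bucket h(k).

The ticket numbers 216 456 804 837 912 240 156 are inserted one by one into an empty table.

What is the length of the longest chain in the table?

6

Insert 216: h=0, bucket 0 empty → new chain.
Insert 456: h=0, bucket 0 nonempty → append to chain.
Insert 804: h=0, bucket 0 nonempty → append to chain.
Insert 837: h=9, bucket 9 empty → new chain.
Insert 912: h=0, bucket 0 nonempty → append to chain.
Insert 240: h=0, bucket 0 nonempty → append to chain.
Insert 156: h=0, bucket 0 nonempty → append to chain.
Final buckets:
0: 216 -> 456 -> 804 -> 912 -> 240 -> 156
1: .
2: .
3: .
4: .
5: .
6: .
7: .
8: .
9: 837
10: .
11: .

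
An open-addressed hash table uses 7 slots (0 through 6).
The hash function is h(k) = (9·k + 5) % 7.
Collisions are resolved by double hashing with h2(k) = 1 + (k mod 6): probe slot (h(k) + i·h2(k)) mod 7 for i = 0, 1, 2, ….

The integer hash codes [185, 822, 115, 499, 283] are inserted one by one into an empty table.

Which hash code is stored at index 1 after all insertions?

283

185 hashes to 4; slot 4 is free -> place at 4.
822 hashes to 4, h2=1; 4 taken -> place at 5.
115 hashes to 4, h2=2; 4 taken -> place at 6.
499 hashes to 2; slot 2 is free -> place at 2.
283 hashes to 4, h2=2; 4,6 taken -> place at 1.
Table: [-, 283, 499, -, 185, 822, 115]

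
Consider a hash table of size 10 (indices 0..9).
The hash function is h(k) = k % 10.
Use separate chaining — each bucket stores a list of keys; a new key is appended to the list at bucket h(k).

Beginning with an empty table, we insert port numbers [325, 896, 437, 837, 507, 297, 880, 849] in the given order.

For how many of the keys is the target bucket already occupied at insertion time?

325 -> bucket 5
896 -> bucket 6
437 -> bucket 7
837 -> bucket 7 (collision)
507 -> bucket 7 (collision)
297 -> bucket 7 (collision)
880 -> bucket 0
849 -> bucket 9
Final buckets:
0: 880
1: ∅
2: ∅
3: ∅
4: ∅
5: 325
6: 896
7: 437 -> 837 -> 507 -> 297
8: ∅
9: 849

3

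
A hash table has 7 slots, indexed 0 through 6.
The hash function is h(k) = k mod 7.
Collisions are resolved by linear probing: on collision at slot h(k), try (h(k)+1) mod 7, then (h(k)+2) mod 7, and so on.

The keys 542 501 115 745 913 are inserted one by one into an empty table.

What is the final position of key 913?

0

542: h=3 -> slot 3
501: h=4 -> slot 4
115: h=3, probe 3,4,5 -> slot 5
745: h=3, probe 3,4,5,6 -> slot 6
913: h=3, probe 3,4,5,6,0 -> slot 0
Table: [913, ., ., 542, 501, 115, 745]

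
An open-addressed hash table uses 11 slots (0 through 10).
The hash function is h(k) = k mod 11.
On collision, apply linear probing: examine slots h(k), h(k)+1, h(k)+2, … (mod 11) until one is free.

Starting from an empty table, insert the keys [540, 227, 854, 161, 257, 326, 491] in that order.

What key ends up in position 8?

854

540: h=1 => slot 1
227: h=7 => slot 7
854: h=7, probe 7,8 => slot 8
161: h=7, probe 7,8,9 => slot 9
257: h=4 => slot 4
326: h=7, probe 7,8,9,10 => slot 10
491: h=7, probe 7,8,9,10,0 => slot 0
Table: [491, 540, —, —, 257, —, —, 227, 854, 161, 326]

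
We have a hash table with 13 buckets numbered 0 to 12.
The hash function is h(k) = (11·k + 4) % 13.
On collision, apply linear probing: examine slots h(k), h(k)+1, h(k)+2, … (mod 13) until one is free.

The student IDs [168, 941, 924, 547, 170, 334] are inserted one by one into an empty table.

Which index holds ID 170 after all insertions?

4

Insert 168: h=6, slot 6 empty → index 6.
Insert 941: h=7, slot 7 empty → index 7.
Insert 924: h=2, slot 2 empty → index 2.
Insert 547: h=2, slot 2 occupied → index 3.
Insert 170: h=2, slots 2,3 occupied → index 4.
Insert 334: h=12, slot 12 empty → index 12.
Table: [-, -, 924, 547, 170, -, 168, 941, -, -, -, -, 334]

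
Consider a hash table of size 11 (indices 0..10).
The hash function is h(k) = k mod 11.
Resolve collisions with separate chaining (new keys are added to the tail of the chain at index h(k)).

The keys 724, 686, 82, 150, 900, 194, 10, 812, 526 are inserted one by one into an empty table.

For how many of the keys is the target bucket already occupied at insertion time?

Insert 724: h=9, bucket 9 empty -> new chain.
Insert 686: h=4, bucket 4 empty -> new chain.
Insert 82: h=5, bucket 5 empty -> new chain.
Insert 150: h=7, bucket 7 empty -> new chain.
Insert 900: h=9, bucket 9 nonempty -> append to chain.
Insert 194: h=7, bucket 7 nonempty -> append to chain.
Insert 10: h=10, bucket 10 empty -> new chain.
Insert 812: h=9, bucket 9 nonempty -> append to chain.
Insert 526: h=9, bucket 9 nonempty -> append to chain.
Final buckets:
0: ∅
1: ∅
2: ∅
3: ∅
4: 686
5: 82
6: ∅
7: 150 -> 194
8: ∅
9: 724 -> 900 -> 812 -> 526
10: 10

4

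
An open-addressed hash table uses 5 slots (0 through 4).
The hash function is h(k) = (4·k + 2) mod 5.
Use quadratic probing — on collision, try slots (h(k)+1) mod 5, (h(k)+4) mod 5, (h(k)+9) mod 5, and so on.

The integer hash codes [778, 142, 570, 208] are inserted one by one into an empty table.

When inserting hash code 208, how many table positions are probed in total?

778: h=4 -> slot 4
142: h=0 -> slot 0
570: h=2 -> slot 2
208: h=4, probe 4,0,3 -> slot 3
Table: [142, ∅, 570, 208, 778]

3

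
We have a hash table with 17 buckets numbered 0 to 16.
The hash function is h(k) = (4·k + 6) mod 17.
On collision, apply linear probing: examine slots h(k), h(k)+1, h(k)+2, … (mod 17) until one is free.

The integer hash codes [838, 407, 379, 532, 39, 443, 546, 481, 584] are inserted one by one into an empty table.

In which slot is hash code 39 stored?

12

Insert 838: h=9, slot 9 empty => index 9.
Insert 407: h=2, slot 2 empty => index 2.
Insert 379: h=9, slot 9 occupied => index 10.
Insert 532: h=9, slots 9,10 occupied => index 11.
Insert 39: h=9, slots 9,10,11 occupied => index 12.
Insert 443: h=10, slots 10,11,12 occupied => index 13.
Insert 546: h=14, slot 14 empty => index 14.
Insert 481: h=9, slots 9,10,11,12,13,14 occupied => index 15.
Insert 584: h=13, slots 13,14,15 occupied => index 16.
Table: [_, _, 407, _, _, _, _, _, _, 838, 379, 532, 39, 443, 546, 481, 584]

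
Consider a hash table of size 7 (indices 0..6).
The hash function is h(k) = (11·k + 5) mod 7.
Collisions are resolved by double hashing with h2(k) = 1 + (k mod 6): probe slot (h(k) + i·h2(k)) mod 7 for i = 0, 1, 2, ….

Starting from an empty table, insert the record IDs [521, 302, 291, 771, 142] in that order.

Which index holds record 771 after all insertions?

6

521: h=3 => slot 3
302: h=2 => slot 2
291: h=0 => slot 0
771: h=2, h2=4, probe 2,6 => slot 6
142: h=6, h2=5, probe 6,4 => slot 4
Table: [291, -, 302, 521, 142, -, 771]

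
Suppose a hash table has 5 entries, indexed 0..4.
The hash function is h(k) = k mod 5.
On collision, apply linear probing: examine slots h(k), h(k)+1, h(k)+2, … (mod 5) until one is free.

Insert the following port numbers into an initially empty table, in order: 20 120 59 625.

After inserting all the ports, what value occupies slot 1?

120

20 hashes to 0; slot 0 is free => place at 0.
120 hashes to 0; 0 taken => place at 1.
59 hashes to 4; slot 4 is free => place at 4.
625 hashes to 0; 0,1 taken => place at 2.
Table: [20, 120, 625, ., 59]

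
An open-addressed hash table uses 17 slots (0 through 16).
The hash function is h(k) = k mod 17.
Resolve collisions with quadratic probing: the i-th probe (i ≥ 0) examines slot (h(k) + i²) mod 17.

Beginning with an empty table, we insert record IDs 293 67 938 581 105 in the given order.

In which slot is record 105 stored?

12

293: h=4 → slot 4
67: h=16 → slot 16
938: h=3 → slot 3
581: h=3, probe 3,4,7 → slot 7
105: h=3, probe 3,4,7,12 → slot 12
Table: [∅, ∅, ∅, 938, 293, ∅, ∅, 581, ∅, ∅, ∅, ∅, 105, ∅, ∅, ∅, 67]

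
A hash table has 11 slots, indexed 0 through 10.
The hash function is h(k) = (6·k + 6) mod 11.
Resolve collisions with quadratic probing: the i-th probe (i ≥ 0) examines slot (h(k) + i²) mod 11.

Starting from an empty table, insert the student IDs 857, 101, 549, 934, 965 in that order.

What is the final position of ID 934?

857 hashes to 0; slot 0 is free -> place at 0.
101 hashes to 7; slot 7 is free -> place at 7.
549 hashes to 0; 0 taken -> place at 1.
934 hashes to 0; 0,1 taken -> place at 4.
965 hashes to 10; slot 10 is free -> place at 10.
Table: [857, 549, _, _, 934, _, _, 101, _, _, 965]

4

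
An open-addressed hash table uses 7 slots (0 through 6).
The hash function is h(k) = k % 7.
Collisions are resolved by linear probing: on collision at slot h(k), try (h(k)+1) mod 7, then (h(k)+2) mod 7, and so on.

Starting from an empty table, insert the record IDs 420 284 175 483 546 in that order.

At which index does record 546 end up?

420 hashes to 0; slot 0 is free => place at 0.
284 hashes to 4; slot 4 is free => place at 4.
175 hashes to 0; 0 taken => place at 1.
483 hashes to 0; 0,1 taken => place at 2.
546 hashes to 0; 0,1,2 taken => place at 3.
Table: [420, 175, 483, 546, 284, _, _]

3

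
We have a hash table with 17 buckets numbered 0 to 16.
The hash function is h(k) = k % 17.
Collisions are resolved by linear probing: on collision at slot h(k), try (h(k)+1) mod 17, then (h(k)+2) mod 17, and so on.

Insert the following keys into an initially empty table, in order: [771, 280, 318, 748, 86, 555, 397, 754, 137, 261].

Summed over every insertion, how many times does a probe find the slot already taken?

9

771: h=6 -> slot 6
280: h=8 -> slot 8
318: h=12 -> slot 12
748: h=0 -> slot 0
86: h=1 -> slot 1
555: h=11 -> slot 11
397: h=6, probe 6,7 -> slot 7
754: h=6, probe 6,7,8,9 -> slot 9
137: h=1, probe 1,2 -> slot 2
261: h=6, probe 6,7,8,9,10 -> slot 10
Table: [748, 86, 137, ∅, ∅, ∅, 771, 397, 280, 754, 261, 555, 318, ∅, ∅, ∅, ∅]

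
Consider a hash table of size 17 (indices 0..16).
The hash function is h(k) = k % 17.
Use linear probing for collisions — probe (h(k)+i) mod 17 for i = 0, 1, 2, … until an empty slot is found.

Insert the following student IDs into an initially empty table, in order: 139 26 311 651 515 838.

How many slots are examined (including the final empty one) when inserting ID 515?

139 hashes to 3; slot 3 is free → place at 3.
26 hashes to 9; slot 9 is free → place at 9.
311 hashes to 5; slot 5 is free → place at 5.
651 hashes to 5; 5 taken → place at 6.
515 hashes to 5; 5,6 taken → place at 7.
838 hashes to 5; 5,6,7 taken → place at 8.
Table: [—, —, —, 139, —, 311, 651, 515, 838, 26, —, —, —, —, —, —, —]

3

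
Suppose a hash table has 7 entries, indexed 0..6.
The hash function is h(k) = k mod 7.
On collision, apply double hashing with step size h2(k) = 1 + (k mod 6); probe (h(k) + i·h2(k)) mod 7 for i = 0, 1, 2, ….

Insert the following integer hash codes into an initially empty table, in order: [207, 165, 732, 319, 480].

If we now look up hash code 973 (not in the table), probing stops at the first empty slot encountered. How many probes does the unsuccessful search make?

2

207: h=4 => slot 4
165: h=4, h2=4, probe 4,1 => slot 1
732: h=4, h2=1, probe 4,5 => slot 5
319: h=4, h2=2, probe 4,6 => slot 6
480: h=4, h2=1, probe 4,5,6,0 => slot 0
Table: [480, 165, -, -, 207, 732, 319]
Lookup 973: h=0, h2=2, probe 0,2 → slot 2 empty, not found.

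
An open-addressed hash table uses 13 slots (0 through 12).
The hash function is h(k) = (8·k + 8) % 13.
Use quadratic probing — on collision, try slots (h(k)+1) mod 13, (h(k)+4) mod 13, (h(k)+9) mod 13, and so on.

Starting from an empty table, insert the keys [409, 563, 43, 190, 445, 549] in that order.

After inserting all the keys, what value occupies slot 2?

409: h=4 → slot 4
563: h=1 → slot 1
43: h=1, probe 1,2 → slot 2
190: h=7 → slot 7
445: h=6 → slot 6
549: h=6, probe 6,7,10 → slot 10
Table: [_, 563, 43, _, 409, _, 445, 190, _, _, 549, _, _]

43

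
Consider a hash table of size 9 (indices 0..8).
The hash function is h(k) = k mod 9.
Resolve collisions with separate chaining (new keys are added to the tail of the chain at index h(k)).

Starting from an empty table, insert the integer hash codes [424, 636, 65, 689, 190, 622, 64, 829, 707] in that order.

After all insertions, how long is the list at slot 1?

5

424 -> bucket 1
636 -> bucket 6
65 -> bucket 2
689 -> bucket 5
190 -> bucket 1 (collision)
622 -> bucket 1 (collision)
64 -> bucket 1 (collision)
829 -> bucket 1 (collision)
707 -> bucket 5 (collision)
Final buckets:
0: -
1: 424 -> 190 -> 622 -> 64 -> 829
2: 65
3: -
4: -
5: 689 -> 707
6: 636
7: -
8: -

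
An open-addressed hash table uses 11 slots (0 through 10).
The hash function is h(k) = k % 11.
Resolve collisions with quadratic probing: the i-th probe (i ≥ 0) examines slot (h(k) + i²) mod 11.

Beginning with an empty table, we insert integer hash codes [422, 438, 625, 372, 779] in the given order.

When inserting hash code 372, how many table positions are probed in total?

422: h=4 -> slot 4
438: h=9 -> slot 9
625: h=9, probe 9,10 -> slot 10
372: h=9, probe 9,10,2 -> slot 2
779: h=9, probe 9,10,2,7 -> slot 7
Table: [., ., 372, ., 422, ., ., 779, ., 438, 625]

3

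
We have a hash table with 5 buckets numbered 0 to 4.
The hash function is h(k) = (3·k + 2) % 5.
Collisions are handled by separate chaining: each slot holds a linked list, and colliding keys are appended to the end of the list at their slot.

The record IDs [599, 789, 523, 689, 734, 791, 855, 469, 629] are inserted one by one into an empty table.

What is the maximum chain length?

599 -> bucket 4
789 -> bucket 4 (collision)
523 -> bucket 1
689 -> bucket 4 (collision)
734 -> bucket 4 (collision)
791 -> bucket 0
855 -> bucket 2
469 -> bucket 4 (collision)
629 -> bucket 4 (collision)
Final buckets:
0: 791
1: 523
2: 855
3: _
4: 599 -> 789 -> 689 -> 734 -> 469 -> 629

6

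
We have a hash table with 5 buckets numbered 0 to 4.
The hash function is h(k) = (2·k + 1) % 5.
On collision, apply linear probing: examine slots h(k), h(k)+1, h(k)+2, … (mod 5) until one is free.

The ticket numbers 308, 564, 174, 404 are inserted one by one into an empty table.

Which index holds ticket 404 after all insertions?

1

308 hashes to 2; slot 2 is free → place at 2.
564 hashes to 4; slot 4 is free → place at 4.
174 hashes to 4; 4 taken → place at 0.
404 hashes to 4; 4,0 taken → place at 1.
Table: [174, 404, 308, —, 564]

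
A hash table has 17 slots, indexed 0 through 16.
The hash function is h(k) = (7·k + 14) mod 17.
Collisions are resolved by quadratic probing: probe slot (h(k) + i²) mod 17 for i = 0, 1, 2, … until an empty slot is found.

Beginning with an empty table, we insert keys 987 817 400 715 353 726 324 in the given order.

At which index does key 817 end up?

5

987: h=4 → slot 4
817: h=4, probe 4,5 → slot 5
400: h=9 → slot 9
715: h=4, probe 4,5,8 → slot 8
353: h=3 → slot 3
726: h=13 → slot 13
324: h=4, probe 4,5,8,13,3,12 → slot 12
Table: [-, -, -, 353, 987, 817, -, -, 715, 400, -, -, 324, 726, -, -, -]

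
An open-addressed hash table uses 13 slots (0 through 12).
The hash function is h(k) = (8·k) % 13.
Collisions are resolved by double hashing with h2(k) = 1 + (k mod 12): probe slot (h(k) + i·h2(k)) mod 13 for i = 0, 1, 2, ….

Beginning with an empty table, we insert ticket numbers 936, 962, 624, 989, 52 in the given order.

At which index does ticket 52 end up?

936: h=0 → slot 0
962: h=0, h2=3, probe 0,3 → slot 3
624: h=0, h2=1, probe 0,1 → slot 1
989: h=8 → slot 8
52: h=0, h2=5, probe 0,5 → slot 5
Table: [936, 624, ∅, 962, ∅, 52, ∅, ∅, 989, ∅, ∅, ∅, ∅]

5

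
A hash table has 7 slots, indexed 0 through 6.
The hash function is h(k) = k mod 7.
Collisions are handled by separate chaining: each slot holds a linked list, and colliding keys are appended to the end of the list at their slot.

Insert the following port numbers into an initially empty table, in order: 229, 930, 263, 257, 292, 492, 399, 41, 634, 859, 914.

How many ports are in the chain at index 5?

4

229 → bucket 5
930 → bucket 6
263 → bucket 4
257 → bucket 5 (collision)
292 → bucket 5 (collision)
492 → bucket 2
399 → bucket 0
41 → bucket 6 (collision)
634 → bucket 4 (collision)
859 → bucket 5 (collision)
914 → bucket 4 (collision)
Final buckets:
0: 399
1: -
2: 492
3: -
4: 263 -> 634 -> 914
5: 229 -> 257 -> 292 -> 859
6: 930 -> 41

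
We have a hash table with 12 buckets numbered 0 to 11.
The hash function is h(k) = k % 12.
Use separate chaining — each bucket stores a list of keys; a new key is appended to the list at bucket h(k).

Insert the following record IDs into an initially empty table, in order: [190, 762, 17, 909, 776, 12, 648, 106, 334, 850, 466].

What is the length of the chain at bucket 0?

Insert 190: h=10, bucket 10 empty -> new chain.
Insert 762: h=6, bucket 6 empty -> new chain.
Insert 17: h=5, bucket 5 empty -> new chain.
Insert 909: h=9, bucket 9 empty -> new chain.
Insert 776: h=8, bucket 8 empty -> new chain.
Insert 12: h=0, bucket 0 empty -> new chain.
Insert 648: h=0, bucket 0 nonempty -> append to chain.
Insert 106: h=10, bucket 10 nonempty -> append to chain.
Insert 334: h=10, bucket 10 nonempty -> append to chain.
Insert 850: h=10, bucket 10 nonempty -> append to chain.
Insert 466: h=10, bucket 10 nonempty -> append to chain.
Final buckets:
0: 12 -> 648
1: ∅
2: ∅
3: ∅
4: ∅
5: 17
6: 762
7: ∅
8: 776
9: 909
10: 190 -> 106 -> 334 -> 850 -> 466
11: ∅

2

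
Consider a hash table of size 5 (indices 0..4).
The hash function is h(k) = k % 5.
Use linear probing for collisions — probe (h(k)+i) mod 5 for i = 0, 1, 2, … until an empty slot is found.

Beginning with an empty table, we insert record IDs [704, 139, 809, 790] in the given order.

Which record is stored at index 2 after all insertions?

790

Insert 704: h=4, slot 4 empty => index 4.
Insert 139: h=4, slot 4 occupied => index 0.
Insert 809: h=4, slots 4,0 occupied => index 1.
Insert 790: h=0, slots 0,1 occupied => index 2.
Table: [139, 809, 790, ., 704]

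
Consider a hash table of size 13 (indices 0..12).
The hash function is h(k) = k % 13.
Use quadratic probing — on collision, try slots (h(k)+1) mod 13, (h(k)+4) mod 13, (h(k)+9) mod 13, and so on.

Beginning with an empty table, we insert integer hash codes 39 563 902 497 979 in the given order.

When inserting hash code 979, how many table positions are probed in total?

3

39 hashes to 0; slot 0 is free → place at 0.
563 hashes to 4; slot 4 is free → place at 4.
902 hashes to 5; slot 5 is free → place at 5.
497 hashes to 3; slot 3 is free → place at 3.
979 hashes to 4; 4,5 taken → place at 8.
Table: [39, ∅, ∅, 497, 563, 902, ∅, ∅, 979, ∅, ∅, ∅, ∅]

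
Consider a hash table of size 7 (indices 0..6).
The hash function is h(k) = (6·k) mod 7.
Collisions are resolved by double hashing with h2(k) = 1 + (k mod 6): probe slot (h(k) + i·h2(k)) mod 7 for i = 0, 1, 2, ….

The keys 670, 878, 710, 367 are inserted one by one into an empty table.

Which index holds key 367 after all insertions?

6

670 hashes to 2; slot 2 is free → place at 2.
878 hashes to 4; slot 4 is free → place at 4.
710 hashes to 4, h2=3; 4 taken → place at 0.
367 hashes to 4, h2=2; 4 taken → place at 6.
Table: [710, —, 670, —, 878, —, 367]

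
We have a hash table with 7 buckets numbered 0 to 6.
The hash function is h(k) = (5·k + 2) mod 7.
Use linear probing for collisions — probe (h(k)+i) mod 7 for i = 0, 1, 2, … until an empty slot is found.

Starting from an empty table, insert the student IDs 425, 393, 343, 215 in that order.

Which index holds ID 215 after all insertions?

Insert 425: h=6, slot 6 empty → index 6.
Insert 393: h=0, slot 0 empty → index 0.
Insert 343: h=2, slot 2 empty → index 2.
Insert 215: h=6, slots 6,0 occupied → index 1.
Table: [393, 215, 343, ∅, ∅, ∅, 425]

1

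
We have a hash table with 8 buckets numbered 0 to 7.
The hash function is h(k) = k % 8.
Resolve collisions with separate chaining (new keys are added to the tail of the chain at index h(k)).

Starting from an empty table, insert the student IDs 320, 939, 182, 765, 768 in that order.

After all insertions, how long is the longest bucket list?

Insert 320: h=0, bucket 0 empty → new chain.
Insert 939: h=3, bucket 3 empty → new chain.
Insert 182: h=6, bucket 6 empty → new chain.
Insert 765: h=5, bucket 5 empty → new chain.
Insert 768: h=0, bucket 0 nonempty → append to chain.
Final buckets:
0: 320 -> 768
1: _
2: _
3: 939
4: _
5: 765
6: 182
7: _

2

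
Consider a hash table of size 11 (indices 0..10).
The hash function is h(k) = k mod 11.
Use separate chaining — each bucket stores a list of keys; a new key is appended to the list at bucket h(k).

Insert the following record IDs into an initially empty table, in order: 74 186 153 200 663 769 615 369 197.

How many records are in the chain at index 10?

Insert 74: h=8, bucket 8 empty -> new chain.
Insert 186: h=10, bucket 10 empty -> new chain.
Insert 153: h=10, bucket 10 nonempty -> append to chain.
Insert 200: h=2, bucket 2 empty -> new chain.
Insert 663: h=3, bucket 3 empty -> new chain.
Insert 769: h=10, bucket 10 nonempty -> append to chain.
Insert 615: h=10, bucket 10 nonempty -> append to chain.
Insert 369: h=6, bucket 6 empty -> new chain.
Insert 197: h=10, bucket 10 nonempty -> append to chain.
Final buckets:
0: .
1: .
2: 200
3: 663
4: .
5: .
6: 369
7: .
8: 74
9: .
10: 186 -> 153 -> 769 -> 615 -> 197

5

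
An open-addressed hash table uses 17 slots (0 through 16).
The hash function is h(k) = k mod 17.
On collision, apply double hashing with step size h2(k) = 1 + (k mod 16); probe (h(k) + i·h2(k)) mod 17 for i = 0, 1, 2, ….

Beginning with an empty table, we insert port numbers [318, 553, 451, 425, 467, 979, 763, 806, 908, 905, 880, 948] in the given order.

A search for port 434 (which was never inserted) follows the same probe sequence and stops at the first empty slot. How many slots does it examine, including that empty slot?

Insert 318: h=12, slot 12 empty -> index 12.
Insert 553: h=9, slot 9 empty -> index 9.
Insert 451: h=9, h2=4, slot 9 occupied -> index 13.
Insert 425: h=0, slot 0 empty -> index 0.
Insert 467: h=8, slot 8 empty -> index 8.
Insert 979: h=10, slot 10 empty -> index 10.
Insert 763: h=15, slot 15 empty -> index 15.
Insert 806: h=7, slot 7 empty -> index 7.
Insert 908: h=7, h2=13, slot 7 occupied -> index 3.
Insert 905: h=4, slot 4 empty -> index 4.
Insert 880: h=13, h2=1, slot 13 occupied -> index 14.
Insert 948: h=13, h2=5, slot 13 occupied -> index 1.
Table: [425, 948, _, 908, 905, _, _, 806, 467, 553, 979, _, 318, 451, 880, 763, _]
Lookup 434: h=9, h2=3, probe 9,12,15,1,4,7,10,13,16 → slot 16 empty, not found.

9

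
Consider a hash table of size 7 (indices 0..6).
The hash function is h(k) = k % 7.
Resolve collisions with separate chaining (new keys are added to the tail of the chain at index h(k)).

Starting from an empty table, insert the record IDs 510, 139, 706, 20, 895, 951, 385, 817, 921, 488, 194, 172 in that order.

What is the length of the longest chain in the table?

510 -> bucket 6
139 -> bucket 6 (collision)
706 -> bucket 6 (collision)
20 -> bucket 6 (collision)
895 -> bucket 6 (collision)
951 -> bucket 6 (collision)
385 -> bucket 0
817 -> bucket 5
921 -> bucket 4
488 -> bucket 5 (collision)
194 -> bucket 5 (collision)
172 -> bucket 4 (collision)
Final buckets:
0: 385
1: -
2: -
3: -
4: 921 -> 172
5: 817 -> 488 -> 194
6: 510 -> 139 -> 706 -> 20 -> 895 -> 951

6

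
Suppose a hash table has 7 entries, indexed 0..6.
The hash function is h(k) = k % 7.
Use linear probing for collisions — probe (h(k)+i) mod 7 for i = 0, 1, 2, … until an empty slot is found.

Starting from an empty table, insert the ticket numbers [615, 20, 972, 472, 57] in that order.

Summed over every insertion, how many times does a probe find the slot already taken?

4

Insert 615: h=6, slot 6 empty → index 6.
Insert 20: h=6, slot 6 occupied → index 0.
Insert 972: h=6, slots 6,0 occupied → index 1.
Insert 472: h=3, slot 3 empty → index 3.
Insert 57: h=1, slot 1 occupied → index 2.
Table: [20, 972, 57, 472, -, -, 615]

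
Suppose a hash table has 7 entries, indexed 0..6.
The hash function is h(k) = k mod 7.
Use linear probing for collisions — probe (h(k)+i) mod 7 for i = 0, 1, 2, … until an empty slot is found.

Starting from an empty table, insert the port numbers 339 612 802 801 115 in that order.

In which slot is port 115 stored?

339 hashes to 3; slot 3 is free => place at 3.
612 hashes to 3; 3 taken => place at 4.
802 hashes to 4; 4 taken => place at 5.
801 hashes to 3; 3,4,5 taken => place at 6.
115 hashes to 3; 3,4,5,6 taken => place at 0.
Table: [115, ., ., 339, 612, 802, 801]

0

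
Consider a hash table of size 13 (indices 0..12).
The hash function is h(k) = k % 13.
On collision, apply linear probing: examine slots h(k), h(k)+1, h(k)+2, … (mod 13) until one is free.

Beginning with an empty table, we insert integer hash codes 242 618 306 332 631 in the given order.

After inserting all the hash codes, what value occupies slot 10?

332

242: h=8 → slot 8
618: h=7 → slot 7
306: h=7, probe 7,8,9 → slot 9
332: h=7, probe 7,8,9,10 → slot 10
631: h=7, probe 7,8,9,10,11 → slot 11
Table: [., ., ., ., ., ., ., 618, 242, 306, 332, 631, .]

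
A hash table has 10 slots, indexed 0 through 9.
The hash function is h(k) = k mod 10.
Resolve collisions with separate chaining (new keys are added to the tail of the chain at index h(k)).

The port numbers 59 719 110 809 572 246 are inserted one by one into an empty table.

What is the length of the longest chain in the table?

3

Insert 59: h=9, bucket 9 empty → new chain.
Insert 719: h=9, bucket 9 nonempty → append to chain.
Insert 110: h=0, bucket 0 empty → new chain.
Insert 809: h=9, bucket 9 nonempty → append to chain.
Insert 572: h=2, bucket 2 empty → new chain.
Insert 246: h=6, bucket 6 empty → new chain.
Final buckets:
0: 110
1: _
2: 572
3: _
4: _
5: _
6: 246
7: _
8: _
9: 59 -> 719 -> 809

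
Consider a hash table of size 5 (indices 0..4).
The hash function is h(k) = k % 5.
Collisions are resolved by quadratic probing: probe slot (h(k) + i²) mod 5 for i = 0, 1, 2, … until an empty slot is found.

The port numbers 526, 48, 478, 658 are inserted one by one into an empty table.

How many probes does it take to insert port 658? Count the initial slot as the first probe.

3

Insert 526: h=1, slot 1 empty -> index 1.
Insert 48: h=3, slot 3 empty -> index 3.
Insert 478: h=3, slot 3 occupied -> index 4.
Insert 658: h=3, slots 3,4 occupied -> index 2.
Table: [∅, 526, 658, 48, 478]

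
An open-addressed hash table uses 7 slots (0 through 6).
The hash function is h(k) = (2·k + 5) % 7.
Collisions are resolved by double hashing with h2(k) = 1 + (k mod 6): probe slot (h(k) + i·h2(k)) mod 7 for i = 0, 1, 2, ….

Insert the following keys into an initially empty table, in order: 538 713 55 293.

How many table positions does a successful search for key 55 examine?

538 hashes to 3; slot 3 is free => place at 3.
713 hashes to 3, h2=6; 3 taken => place at 2.
55 hashes to 3, h2=2; 3 taken => place at 5.
293 hashes to 3, h2=6; 3,2 taken => place at 1.
Table: [-, 293, 713, 538, -, 55, -]
Lookup 55: h=3, h2=2, probe 3,5 → found at 5.

2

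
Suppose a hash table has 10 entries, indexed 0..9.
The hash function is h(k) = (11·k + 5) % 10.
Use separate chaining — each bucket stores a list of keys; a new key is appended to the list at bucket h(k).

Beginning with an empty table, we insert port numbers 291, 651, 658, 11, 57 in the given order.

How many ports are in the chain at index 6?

3

Insert 291: h=6, bucket 6 empty -> new chain.
Insert 651: h=6, bucket 6 nonempty -> append to chain.
Insert 658: h=3, bucket 3 empty -> new chain.
Insert 11: h=6, bucket 6 nonempty -> append to chain.
Insert 57: h=2, bucket 2 empty -> new chain.
Final buckets:
0: ∅
1: ∅
2: 57
3: 658
4: ∅
5: ∅
6: 291 -> 651 -> 11
7: ∅
8: ∅
9: ∅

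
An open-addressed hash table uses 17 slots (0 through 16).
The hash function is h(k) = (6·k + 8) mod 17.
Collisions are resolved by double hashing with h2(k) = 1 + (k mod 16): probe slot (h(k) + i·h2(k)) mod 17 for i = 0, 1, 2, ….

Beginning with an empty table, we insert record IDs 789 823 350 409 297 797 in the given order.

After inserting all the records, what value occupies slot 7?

Insert 789: h=16, slot 16 empty => index 16.
Insert 823: h=16, h2=8, slot 16 occupied => index 7.
Insert 350: h=0, slot 0 empty => index 0.
Insert 409: h=14, slot 14 empty => index 14.
Insert 297: h=5, slot 5 empty => index 5.
Insert 797: h=13, slot 13 empty => index 13.
Table: [350, ∅, ∅, ∅, ∅, 297, ∅, 823, ∅, ∅, ∅, ∅, ∅, 797, 409, ∅, 789]

823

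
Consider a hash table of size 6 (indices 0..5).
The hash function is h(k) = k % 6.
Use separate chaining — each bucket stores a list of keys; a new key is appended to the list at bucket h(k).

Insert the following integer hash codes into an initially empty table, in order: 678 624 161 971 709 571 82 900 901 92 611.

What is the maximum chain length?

3

Insert 678: h=0, bucket 0 empty → new chain.
Insert 624: h=0, bucket 0 nonempty → append to chain.
Insert 161: h=5, bucket 5 empty → new chain.
Insert 971: h=5, bucket 5 nonempty → append to chain.
Insert 709: h=1, bucket 1 empty → new chain.
Insert 571: h=1, bucket 1 nonempty → append to chain.
Insert 82: h=4, bucket 4 empty → new chain.
Insert 900: h=0, bucket 0 nonempty → append to chain.
Insert 901: h=1, bucket 1 nonempty → append to chain.
Insert 92: h=2, bucket 2 empty → new chain.
Insert 611: h=5, bucket 5 nonempty → append to chain.
Final buckets:
0: 678 -> 624 -> 900
1: 709 -> 571 -> 901
2: 92
3: _
4: 82
5: 161 -> 971 -> 611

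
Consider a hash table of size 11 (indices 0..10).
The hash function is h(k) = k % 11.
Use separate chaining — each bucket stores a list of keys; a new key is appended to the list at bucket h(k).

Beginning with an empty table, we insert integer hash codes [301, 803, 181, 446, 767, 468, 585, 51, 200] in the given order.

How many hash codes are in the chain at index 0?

1

Insert 301: h=4, bucket 4 empty -> new chain.
Insert 803: h=0, bucket 0 empty -> new chain.
Insert 181: h=5, bucket 5 empty -> new chain.
Insert 446: h=6, bucket 6 empty -> new chain.
Insert 767: h=8, bucket 8 empty -> new chain.
Insert 468: h=6, bucket 6 nonempty -> append to chain.
Insert 585: h=2, bucket 2 empty -> new chain.
Insert 51: h=7, bucket 7 empty -> new chain.
Insert 200: h=2, bucket 2 nonempty -> append to chain.
Final buckets:
0: 803
1: -
2: 585 -> 200
3: -
4: 301
5: 181
6: 446 -> 468
7: 51
8: 767
9: -
10: -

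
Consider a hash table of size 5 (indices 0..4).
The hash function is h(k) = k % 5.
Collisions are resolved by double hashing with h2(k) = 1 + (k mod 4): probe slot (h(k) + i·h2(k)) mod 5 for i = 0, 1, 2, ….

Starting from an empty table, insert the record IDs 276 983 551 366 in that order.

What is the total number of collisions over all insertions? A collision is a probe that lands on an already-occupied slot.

276: h=1 → slot 1
983: h=3 → slot 3
551: h=1, h2=4, probe 1,0 → slot 0
366: h=1, h2=3, probe 1,4 → slot 4
Table: [551, 276, -, 983, 366]

2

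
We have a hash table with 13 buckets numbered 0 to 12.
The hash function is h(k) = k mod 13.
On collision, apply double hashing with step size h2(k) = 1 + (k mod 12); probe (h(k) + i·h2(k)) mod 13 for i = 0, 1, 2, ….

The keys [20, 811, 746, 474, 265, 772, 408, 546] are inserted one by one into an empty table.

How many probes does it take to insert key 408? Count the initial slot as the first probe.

7

Insert 20: h=7, slot 7 empty => index 7.
Insert 811: h=5, slot 5 empty => index 5.
Insert 746: h=5, h2=3, slot 5 occupied => index 8.
Insert 474: h=6, slot 6 empty => index 6.
Insert 265: h=5, h2=2, slots 5,7 occupied => index 9.
Insert 772: h=5, h2=5, slot 5 occupied => index 10.
Insert 408: h=5, h2=1, slots 5,6,7,8,9,10 occupied => index 11.
Insert 546: h=0, slot 0 empty => index 0.
Table: [546, -, -, -, -, 811, 474, 20, 746, 265, 772, 408, -]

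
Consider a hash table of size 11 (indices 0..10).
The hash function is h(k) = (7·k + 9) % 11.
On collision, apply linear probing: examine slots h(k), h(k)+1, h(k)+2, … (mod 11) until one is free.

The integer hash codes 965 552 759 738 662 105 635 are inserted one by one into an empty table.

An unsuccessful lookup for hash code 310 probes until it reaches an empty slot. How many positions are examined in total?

965: h=10 -> slot 10
552: h=1 -> slot 1
759: h=9 -> slot 9
738: h=5 -> slot 5
662: h=1, probe 1,2 -> slot 2
105: h=7 -> slot 7
635: h=10, probe 10,0 -> slot 0
Table: [635, 552, 662, _, _, 738, _, 105, _, 759, 965]
Lookup 310: h=1, probe 1,2,3 → slot 3 empty, not found.

3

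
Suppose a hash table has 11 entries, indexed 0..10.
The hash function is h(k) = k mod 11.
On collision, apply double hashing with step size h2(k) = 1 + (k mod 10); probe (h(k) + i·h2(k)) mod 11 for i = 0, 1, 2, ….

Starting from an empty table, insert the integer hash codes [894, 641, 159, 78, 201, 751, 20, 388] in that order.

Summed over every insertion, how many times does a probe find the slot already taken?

11

894: h=3 -> slot 3
641: h=3, h2=2, probe 3,5 -> slot 5
159: h=5, h2=10, probe 5,4 -> slot 4
78: h=1 -> slot 1
201: h=3, h2=2, probe 3,5,7 -> slot 7
751: h=3, h2=2, probe 3,5,7,9 -> slot 9
20: h=9, h2=1, probe 9,10 -> slot 10
388: h=3, h2=9, probe 3,1,10,8 -> slot 8
Table: [-, 78, -, 894, 159, 641, -, 201, 388, 751, 20]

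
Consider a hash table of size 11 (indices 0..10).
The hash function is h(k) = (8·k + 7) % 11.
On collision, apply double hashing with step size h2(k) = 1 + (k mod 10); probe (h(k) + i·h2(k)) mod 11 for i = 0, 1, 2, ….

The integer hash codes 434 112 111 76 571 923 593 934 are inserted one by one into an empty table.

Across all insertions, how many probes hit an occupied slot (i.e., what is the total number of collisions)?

10

434 hashes to 3; slot 3 is free => place at 3.
112 hashes to 1; slot 1 is free => place at 1.
111 hashes to 4; slot 4 is free => place at 4.
76 hashes to 10; slot 10 is free => place at 10.
571 hashes to 10, h2=2; 10,1,3 taken => place at 5.
923 hashes to 10, h2=4; 10,3 taken => place at 7.
593 hashes to 10, h2=4; 10,3,7 taken => place at 0.
934 hashes to 10, h2=5; 10,4 taken => place at 9.
Table: [593, 112, ∅, 434, 111, 571, ∅, 923, ∅, 934, 76]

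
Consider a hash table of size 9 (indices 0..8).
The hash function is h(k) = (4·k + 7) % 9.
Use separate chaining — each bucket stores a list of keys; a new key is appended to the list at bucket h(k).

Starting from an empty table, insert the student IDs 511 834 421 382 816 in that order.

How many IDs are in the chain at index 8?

2

511 → bucket 8
834 → bucket 4
421 → bucket 8 (collision)
382 → bucket 5
816 → bucket 4 (collision)
Final buckets:
0: .
1: .
2: .
3: .
4: 834 -> 816
5: 382
6: .
7: .
8: 511 -> 421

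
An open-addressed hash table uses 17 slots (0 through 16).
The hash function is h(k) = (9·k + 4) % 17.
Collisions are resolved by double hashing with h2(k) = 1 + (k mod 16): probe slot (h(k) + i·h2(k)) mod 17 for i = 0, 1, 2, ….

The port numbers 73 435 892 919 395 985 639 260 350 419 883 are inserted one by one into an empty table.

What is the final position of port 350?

73: h=15 -> slot 15
435: h=9 -> slot 9
892: h=8 -> slot 8
919: h=13 -> slot 13
395: h=6 -> slot 6
985: h=12 -> slot 12
639: h=9, h2=16, probe 9,8,7 -> slot 7
260: h=15, h2=5, probe 15,3 -> slot 3
350: h=9, h2=15, probe 9,7,5 -> slot 5
419: h=1 -> slot 1
883: h=12, h2=4, probe 12,16 -> slot 16
Table: [., 419, ., 260, ., 350, 395, 639, 892, 435, ., ., 985, 919, ., 73, 883]

5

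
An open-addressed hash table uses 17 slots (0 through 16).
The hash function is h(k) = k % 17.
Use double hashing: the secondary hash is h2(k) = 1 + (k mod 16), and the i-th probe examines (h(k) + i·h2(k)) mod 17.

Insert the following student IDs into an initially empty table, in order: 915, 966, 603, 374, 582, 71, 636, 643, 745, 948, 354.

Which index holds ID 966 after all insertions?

915 hashes to 14; slot 14 is free => place at 14.
966 hashes to 14, h2=7; 14 taken => place at 4.
603 hashes to 8; slot 8 is free => place at 8.
374 hashes to 0; slot 0 is free => place at 0.
582 hashes to 4, h2=7; 4 taken => place at 11.
71 hashes to 3; slot 3 is free => place at 3.
636 hashes to 7; slot 7 is free => place at 7.
643 hashes to 14, h2=4; 14 taken => place at 1.
745 hashes to 14, h2=10; 14,7,0 taken => place at 10.
948 hashes to 13; slot 13 is free => place at 13.
354 hashes to 14, h2=3; 14,0,3 taken => place at 6.
Table: [374, 643, _, 71, 966, _, 354, 636, 603, _, 745, 582, _, 948, 915, _, _]

4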